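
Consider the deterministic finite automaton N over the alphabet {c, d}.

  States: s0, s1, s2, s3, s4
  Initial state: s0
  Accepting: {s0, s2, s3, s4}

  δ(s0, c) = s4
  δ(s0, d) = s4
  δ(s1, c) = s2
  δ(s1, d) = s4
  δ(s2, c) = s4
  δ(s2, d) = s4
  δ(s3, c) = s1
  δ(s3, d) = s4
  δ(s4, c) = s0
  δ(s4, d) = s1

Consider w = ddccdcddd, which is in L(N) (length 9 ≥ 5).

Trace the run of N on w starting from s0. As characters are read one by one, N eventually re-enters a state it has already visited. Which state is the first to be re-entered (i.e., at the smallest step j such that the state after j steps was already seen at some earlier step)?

s4

Run of N on w = d d c c d c d d d:
  step 0: s0  (start)
  step 1: s4  (read d: s0→s4)
  step 2: s1  (read d: s4→s1)
  step 3: s2  (read c: s1→s2)
  step 4: s4  (read c: s2→s4)   ← first repeat (s4 seen earlier)
  step 5: s1  (read d: s4→s1)
  step 6: s2  (read c: s1→s2)
  step 7: s4  (read d: s2→s4)
  step 8: s1  (read d: s4→s1)
  step 9: s4  (read d: s1→s4)

The earliest repeat is at step j = 4: N is in s4, which it already visited at step i = 1.
With |Q| = 5, pigeonhole forces a state repeat no later than step 5; the substring read between the first and second visits to that state can be pumped.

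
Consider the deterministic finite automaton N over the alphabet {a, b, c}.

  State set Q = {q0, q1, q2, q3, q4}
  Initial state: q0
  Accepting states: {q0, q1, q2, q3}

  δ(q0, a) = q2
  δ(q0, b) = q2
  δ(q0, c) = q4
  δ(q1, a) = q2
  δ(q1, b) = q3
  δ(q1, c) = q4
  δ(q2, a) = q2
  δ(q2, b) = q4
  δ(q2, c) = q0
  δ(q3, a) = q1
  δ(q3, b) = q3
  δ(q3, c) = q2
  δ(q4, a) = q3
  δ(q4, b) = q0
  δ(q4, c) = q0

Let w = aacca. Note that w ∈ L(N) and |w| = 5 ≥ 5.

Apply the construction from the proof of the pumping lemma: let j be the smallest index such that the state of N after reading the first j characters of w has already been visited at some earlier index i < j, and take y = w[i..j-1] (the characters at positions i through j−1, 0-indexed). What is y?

State sequence: q0 -a-> q2 -a-> q2 -c-> q0 -c-> q4 -a-> q3
First repeat at step 2: q2 was already visited.

So i = 1, j = 2, giving x = w[0:1] = a, y = w[1:2] = a, z = w[2:5] = cca.
Check: |xy| = 2 ≤ 5 and |y| = 1 ≥ 1. Reading y takes N from q2 back to q2, so every xyⁱz is accepted.

a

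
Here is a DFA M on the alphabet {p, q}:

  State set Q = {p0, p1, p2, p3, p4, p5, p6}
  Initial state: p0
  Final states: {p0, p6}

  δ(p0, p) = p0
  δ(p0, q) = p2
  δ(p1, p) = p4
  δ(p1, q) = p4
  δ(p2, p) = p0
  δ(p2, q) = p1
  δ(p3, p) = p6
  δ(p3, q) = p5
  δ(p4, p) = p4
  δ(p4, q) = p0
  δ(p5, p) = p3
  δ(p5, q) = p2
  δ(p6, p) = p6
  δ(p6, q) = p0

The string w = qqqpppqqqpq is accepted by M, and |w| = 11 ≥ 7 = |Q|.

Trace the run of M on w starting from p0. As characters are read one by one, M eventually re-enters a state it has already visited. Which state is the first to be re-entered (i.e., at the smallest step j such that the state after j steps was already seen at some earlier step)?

p4

State sequence: p0 -q-> p2 -q-> p1 -q-> p4 -p-> p4 -p-> p4 -p-> p4 -q-> p0 -q-> p2 -q-> p1 -p-> p4 -q-> p0
First repeat at step 4: p4 was already visited.

The earliest repeat is at step j = 4: M is in p4, which it already visited at step i = 3.
Pumping length from the standard proof: p = 7 (the number of states). The repeated state found above gives |xy| = j ≤ 7 and |y| = j − i ≥ 1.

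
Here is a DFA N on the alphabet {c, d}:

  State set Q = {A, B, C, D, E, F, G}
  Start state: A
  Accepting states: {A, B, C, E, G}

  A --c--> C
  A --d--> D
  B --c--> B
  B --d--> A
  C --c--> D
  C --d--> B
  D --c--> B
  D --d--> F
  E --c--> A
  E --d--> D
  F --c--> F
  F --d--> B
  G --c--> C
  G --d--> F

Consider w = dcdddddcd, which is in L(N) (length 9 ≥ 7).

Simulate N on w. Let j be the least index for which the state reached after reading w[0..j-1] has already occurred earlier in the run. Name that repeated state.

A

Run of N on w = d c d d d d d c d:
  step 0: A  (start)
  step 1: D  (read d: A→D)
  step 2: B  (read c: D→B)
  step 3: A  (read d: B→A)   ← first repeat (A seen earlier)
  step 4: D  (read d: A→D)
  step 5: F  (read d: D→F)
  step 6: B  (read d: F→B)
  step 7: A  (read d: B→A)
  step 8: C  (read c: A→C)
  step 9: B  (read d: C→B)

The earliest repeat is at step j = 3: N is in A, which it already visited at step i = 0.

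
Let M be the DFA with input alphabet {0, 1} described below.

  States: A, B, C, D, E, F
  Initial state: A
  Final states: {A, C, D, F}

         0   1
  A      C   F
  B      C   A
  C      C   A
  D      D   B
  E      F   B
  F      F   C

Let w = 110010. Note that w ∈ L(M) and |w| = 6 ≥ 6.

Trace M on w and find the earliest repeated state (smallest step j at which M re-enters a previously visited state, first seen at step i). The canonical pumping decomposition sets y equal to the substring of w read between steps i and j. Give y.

0

State sequence: A -1-> F -1-> C -0-> C -0-> C -1-> A -0-> C
First repeat at step 3: C was already visited.

So i = 2, j = 3, giving x = w[0:2] = 11, y = w[2:3] = 0, z = w[3:6] = 010.
Check: |xy| = 3 ≤ 6 and |y| = 1 ≥ 1. Reading y takes M from C back to C, so every xyⁱz is accepted.
Since M has 6 states, any run of length ≥ 6 visits 6+1 states, so by pigeonhole some state repeats within the first 6 steps — that repeat gives the pumpable loop.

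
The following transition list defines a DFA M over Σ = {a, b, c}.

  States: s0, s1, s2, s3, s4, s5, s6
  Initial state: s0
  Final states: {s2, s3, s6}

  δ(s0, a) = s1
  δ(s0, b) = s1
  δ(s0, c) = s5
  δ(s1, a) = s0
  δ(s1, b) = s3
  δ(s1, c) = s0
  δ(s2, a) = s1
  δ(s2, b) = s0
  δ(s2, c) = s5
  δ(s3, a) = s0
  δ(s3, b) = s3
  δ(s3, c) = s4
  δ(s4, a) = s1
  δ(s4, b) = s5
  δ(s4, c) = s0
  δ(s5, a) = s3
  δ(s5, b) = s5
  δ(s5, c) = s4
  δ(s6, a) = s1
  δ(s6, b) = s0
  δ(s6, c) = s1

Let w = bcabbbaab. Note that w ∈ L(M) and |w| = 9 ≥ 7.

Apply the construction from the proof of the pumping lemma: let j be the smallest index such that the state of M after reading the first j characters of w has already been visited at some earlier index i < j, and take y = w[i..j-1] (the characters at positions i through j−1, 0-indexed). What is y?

bc

Run of M on w = b c a b b b a a b:
  step 0: s0  (start)
  step 1: s1  (read b: s0→s1)
  step 2: s0  (read c: s1→s0)   ← first repeat (s0 seen earlier)
  step 3: s1  (read a: s0→s1)
  step 4: s3  (read b: s1→s3)
  step 5: s3  (read b: s3→s3)
  step 6: s3  (read b: s3→s3)
  step 7: s0  (read a: s3→s0)
  step 8: s1  (read a: s0→s1)
  step 9: s3  (read b: s1→s3)

So i = 0, j = 2, giving x = w[0:0] = ε, y = w[0:2] = bc, z = w[2:9] = abbbaab.
Check: |xy| = 2 ≤ 7 and |y| = 2 ≥ 1. Reading y takes M from s0 back to s0, so every xyⁱz is accepted.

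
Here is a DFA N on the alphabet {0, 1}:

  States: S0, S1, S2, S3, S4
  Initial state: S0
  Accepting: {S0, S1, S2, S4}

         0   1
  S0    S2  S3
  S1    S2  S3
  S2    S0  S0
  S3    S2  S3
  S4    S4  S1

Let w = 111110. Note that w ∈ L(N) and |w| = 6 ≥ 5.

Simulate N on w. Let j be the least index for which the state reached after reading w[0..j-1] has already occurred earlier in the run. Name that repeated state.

S3

Run of N on w = 1 1 1 1 1 0:
  step 0: S0  (start)
  step 1: S3  (read 1: S0→S3)
  step 2: S3  (read 1: S3→S3)   ← first repeat (S3 seen earlier)
  step 3: S3  (read 1: S3→S3)
  step 4: S3  (read 1: S3→S3)
  step 5: S3  (read 1: S3→S3)
  step 6: S2  (read 0: S3→S2)

The earliest repeat is at step j = 2: N is in S3, which it already visited at step i = 1.
The DFA has 5 states, so the proof of the pumping lemma guarantees a repeated state among the first 5+1 visited; the segment between the two visits is the pumpable y.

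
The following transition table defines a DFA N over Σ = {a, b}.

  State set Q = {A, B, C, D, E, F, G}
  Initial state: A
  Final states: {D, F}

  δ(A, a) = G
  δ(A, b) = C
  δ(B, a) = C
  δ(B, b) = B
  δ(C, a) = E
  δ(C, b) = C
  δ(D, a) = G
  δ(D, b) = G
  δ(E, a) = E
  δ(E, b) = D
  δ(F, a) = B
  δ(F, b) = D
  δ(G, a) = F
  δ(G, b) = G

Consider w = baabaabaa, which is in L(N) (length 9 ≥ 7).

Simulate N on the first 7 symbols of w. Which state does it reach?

D

Run of N on the first 7 characters of w = b a a b a a b:
  step 0: A  (start)
  step 1: C  (read b: A→C)
  step 2: E  (read a: C→E)
  step 3: E  (read a: E→E)
  step 4: D  (read b: E→D)
  step 5: G  (read a: D→G)
  step 6: F  (read a: G→F)
  step 7: D  (read b: F→D)

After reading 7 characters, N is in state D.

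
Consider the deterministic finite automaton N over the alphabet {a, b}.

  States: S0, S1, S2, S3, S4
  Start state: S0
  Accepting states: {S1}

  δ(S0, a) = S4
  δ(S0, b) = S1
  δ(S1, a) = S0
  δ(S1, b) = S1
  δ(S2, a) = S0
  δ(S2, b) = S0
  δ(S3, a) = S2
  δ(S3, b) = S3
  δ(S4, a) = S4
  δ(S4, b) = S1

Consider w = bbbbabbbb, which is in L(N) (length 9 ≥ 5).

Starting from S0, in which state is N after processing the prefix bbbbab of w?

S1

Run of N on the first 6 characters of w = b b b b a b:
  step 0: S0  (start)
  step 1: S1  (read b: S0→S1)
  step 2: S1  (read b: S1→S1)
  step 3: S1  (read b: S1→S1)
  step 4: S1  (read b: S1→S1)
  step 5: S0  (read a: S1→S0)
  step 6: S1  (read b: S0→S1)

After reading 6 characters, N is in state S1.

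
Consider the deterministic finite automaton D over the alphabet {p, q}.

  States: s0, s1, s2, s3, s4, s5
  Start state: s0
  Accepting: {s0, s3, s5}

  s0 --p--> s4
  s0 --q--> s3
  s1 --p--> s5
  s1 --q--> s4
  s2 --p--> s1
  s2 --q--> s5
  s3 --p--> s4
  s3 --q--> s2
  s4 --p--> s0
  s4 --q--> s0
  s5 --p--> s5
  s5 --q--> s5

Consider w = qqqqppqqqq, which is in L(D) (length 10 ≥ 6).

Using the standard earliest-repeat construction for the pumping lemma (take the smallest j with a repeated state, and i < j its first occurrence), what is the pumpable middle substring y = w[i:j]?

State sequence: s0 -q-> s3 -q-> s2 -q-> s5 -q-> s5 -p-> s5 -p-> s5 -q-> s5 -q-> s5 -q-> s5 -q-> s5
First repeat at step 4: s5 was already visited.

So i = 3, j = 4, giving x = w[0:3] = qqq, y = w[3:4] = q, z = w[4:10] = ppqqqq.
Check: |xy| = 4 ≤ 6 and |y| = 1 ≥ 1. Reading y takes D from s5 back to s5, so every xyⁱz is accepted.
Since D has 6 states, any run of length ≥ 6 visits 6+1 states, so by pigeonhole some state repeats within the first 6 steps — that repeat gives the pumpable loop.

q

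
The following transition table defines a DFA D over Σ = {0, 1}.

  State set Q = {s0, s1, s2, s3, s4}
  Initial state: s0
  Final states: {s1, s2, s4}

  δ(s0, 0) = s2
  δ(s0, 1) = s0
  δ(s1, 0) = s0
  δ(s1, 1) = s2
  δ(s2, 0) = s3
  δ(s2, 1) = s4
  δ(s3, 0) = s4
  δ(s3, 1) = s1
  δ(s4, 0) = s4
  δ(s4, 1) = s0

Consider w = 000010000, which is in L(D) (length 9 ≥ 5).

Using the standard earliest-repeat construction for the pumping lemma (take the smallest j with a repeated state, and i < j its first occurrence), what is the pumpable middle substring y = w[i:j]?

State sequence: s0 -0-> s2 -0-> s3 -0-> s4 -0-> s4 -1-> s0 -0-> s2 -0-> s3 -0-> s4 -0-> s4
First repeat at step 4: s4 was already visited.

So i = 3, j = 4, giving x = w[0:3] = 000, y = w[3:4] = 0, z = w[4:9] = 10000.
Check: |xy| = 4 ≤ 5 and |y| = 1 ≥ 1. Reading y takes D from s4 back to s4, so every xyⁱz is accepted.

0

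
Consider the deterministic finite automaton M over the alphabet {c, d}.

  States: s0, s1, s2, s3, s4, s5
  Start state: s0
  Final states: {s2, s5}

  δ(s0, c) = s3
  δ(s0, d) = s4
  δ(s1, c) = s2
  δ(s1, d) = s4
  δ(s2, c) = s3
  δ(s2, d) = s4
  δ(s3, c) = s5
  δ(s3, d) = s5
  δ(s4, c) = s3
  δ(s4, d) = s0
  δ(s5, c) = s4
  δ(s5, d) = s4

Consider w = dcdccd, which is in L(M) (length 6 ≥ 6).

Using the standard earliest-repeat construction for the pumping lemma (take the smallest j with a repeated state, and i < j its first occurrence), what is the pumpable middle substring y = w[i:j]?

cdc

State sequence: s0 -d-> s4 -c-> s3 -d-> s5 -c-> s4 -c-> s3 -d-> s5
First repeat at step 4: s4 was already visited.

So i = 1, j = 4, giving x = w[0:1] = d, y = w[1:4] = cdc, z = w[4:6] = cd.
Check: |xy| = 4 ≤ 6 and |y| = 3 ≥ 1. Reading y takes M from s4 back to s4, so every xyⁱz is accepted.
With |Q| = 6, pigeonhole forces a state repeat no later than step 6; the substring read between the first and second visits to that state can be pumped.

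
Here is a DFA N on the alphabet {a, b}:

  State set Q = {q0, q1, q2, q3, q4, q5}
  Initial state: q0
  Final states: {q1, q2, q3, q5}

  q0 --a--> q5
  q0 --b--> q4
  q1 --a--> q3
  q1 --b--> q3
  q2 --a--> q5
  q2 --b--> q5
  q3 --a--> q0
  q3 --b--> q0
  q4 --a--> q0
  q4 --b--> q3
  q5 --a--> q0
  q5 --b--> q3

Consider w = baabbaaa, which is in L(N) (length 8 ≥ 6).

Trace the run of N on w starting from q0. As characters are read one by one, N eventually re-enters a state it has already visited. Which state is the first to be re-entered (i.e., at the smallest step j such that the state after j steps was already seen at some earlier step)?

q0

State sequence: q0 -b-> q4 -a-> q0 -a-> q5 -b-> q3 -b-> q0 -a-> q5 -a-> q0 -a-> q5
First repeat at step 2: q0 was already visited.

The earliest repeat is at step j = 2: N is in q0, which it already visited at step i = 0.
Since N has 6 states, any run of length ≥ 6 visits 6+1 states, so by pigeonhole some state repeats within the first 6 steps — that repeat gives the pumpable loop.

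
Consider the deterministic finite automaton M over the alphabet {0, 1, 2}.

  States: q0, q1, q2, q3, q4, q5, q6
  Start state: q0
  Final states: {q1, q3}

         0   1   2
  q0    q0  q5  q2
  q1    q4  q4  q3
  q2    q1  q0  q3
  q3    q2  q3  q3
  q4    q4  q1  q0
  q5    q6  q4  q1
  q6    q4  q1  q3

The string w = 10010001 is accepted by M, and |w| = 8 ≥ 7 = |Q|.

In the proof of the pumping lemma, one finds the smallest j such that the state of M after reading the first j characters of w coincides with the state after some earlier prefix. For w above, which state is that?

q4

Run of M on w = 1 0 0 1 0 0 0 1:
  step 0: q0  (start)
  step 1: q5  (read 1: q0→q5)
  step 2: q6  (read 0: q5→q6)
  step 3: q4  (read 0: q6→q4)
  step 4: q1  (read 1: q4→q1)
  step 5: q4  (read 0: q1→q4)   ← first repeat (q4 seen earlier)
  step 6: q4  (read 0: q4→q4)
  step 7: q4  (read 0: q4→q4)
  step 8: q1  (read 1: q4→q1)

The earliest repeat is at step j = 5: M is in q4, which it already visited at step i = 3.
Since M has 7 states, any run of length ≥ 7 visits 7+1 states, so by pigeonhole some state repeats within the first 7 steps — that repeat gives the pumpable loop.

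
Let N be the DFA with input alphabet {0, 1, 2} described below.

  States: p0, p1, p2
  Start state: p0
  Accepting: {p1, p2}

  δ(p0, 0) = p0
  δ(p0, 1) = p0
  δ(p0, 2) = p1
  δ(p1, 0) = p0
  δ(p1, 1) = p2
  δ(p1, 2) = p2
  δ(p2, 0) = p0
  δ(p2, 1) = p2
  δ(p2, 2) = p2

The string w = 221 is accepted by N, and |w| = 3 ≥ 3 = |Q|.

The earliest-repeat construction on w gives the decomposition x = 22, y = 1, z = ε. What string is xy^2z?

xy^2z = 22·1·1·ε = 2211.
Reading y = 1 takes N from p2 back to p2, so after x·y·y the machine is still in p2, and z then leads to the accepting state p2. Hence 2211 ∈ L(N).

2211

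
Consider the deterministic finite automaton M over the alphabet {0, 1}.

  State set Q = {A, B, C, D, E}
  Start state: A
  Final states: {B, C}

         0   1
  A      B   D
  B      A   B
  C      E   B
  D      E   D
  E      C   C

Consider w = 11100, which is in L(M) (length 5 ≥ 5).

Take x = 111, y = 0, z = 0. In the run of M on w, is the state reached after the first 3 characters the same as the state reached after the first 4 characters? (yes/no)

no

State sequence: A -1-> D -1-> D -1-> D -0-> E

After x (step 3): D. After xy (step 4): E.
They differ (D ≠ E), so y is not a cycle from the state after x; this split is not the one the pumping-lemma construction produces, and pumping y need not keep the string in L(M).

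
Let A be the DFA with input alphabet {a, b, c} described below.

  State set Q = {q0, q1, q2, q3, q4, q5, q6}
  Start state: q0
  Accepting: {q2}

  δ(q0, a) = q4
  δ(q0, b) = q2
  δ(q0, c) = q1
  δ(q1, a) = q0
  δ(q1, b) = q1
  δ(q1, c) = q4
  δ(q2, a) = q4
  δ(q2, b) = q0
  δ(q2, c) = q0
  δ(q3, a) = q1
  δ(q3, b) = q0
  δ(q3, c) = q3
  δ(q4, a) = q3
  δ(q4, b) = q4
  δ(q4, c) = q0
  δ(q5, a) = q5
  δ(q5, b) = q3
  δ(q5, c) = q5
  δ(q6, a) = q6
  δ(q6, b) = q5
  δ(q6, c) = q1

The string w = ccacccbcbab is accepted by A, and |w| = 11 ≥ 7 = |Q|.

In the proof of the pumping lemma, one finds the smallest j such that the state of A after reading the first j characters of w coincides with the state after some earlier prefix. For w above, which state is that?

q3

Run of A on w = c c a c c c b c b a b:
  step 0: q0  (start)
  step 1: q1  (read c: q0→q1)
  step 2: q4  (read c: q1→q4)
  step 3: q3  (read a: q4→q3)
  step 4: q3  (read c: q3→q3)   ← first repeat (q3 seen earlier)
  step 5: q3  (read c: q3→q3)
  step 6: q3  (read c: q3→q3)
  step 7: q0  (read b: q3→q0)
  step 8: q1  (read c: q0→q1)
  step 9: q1  (read b: q1→q1)
  step 10: q0  (read a: q1→q0)
  step 11: q2  (read b: q0→q2)

The earliest repeat is at step j = 4: A is in q3, which it already visited at step i = 3.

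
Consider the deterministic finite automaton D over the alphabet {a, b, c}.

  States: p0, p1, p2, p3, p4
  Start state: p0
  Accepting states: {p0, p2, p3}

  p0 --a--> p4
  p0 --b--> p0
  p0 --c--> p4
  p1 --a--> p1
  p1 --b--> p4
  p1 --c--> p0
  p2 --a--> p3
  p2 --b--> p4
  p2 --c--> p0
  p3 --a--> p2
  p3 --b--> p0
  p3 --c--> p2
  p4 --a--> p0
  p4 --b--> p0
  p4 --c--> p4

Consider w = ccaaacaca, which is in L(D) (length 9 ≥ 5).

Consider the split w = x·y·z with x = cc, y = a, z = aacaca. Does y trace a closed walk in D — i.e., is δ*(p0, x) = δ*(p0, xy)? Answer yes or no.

no

Run of D on the first 3 characters of w = c c a:
  step 0: p0  (start)
  step 1: p4  (read c: p0→p4)
  step 2: p4  (read c: p4→p4)
  step 3: p0  (read a: p4→p0)

After x (step 2): p4. After xy (step 3): p0.
They differ (p4 ≠ p0), so y is not a cycle from the state after x; this split is not the one the pumping-lemma construction produces, and pumping y need not keep the string in L(D).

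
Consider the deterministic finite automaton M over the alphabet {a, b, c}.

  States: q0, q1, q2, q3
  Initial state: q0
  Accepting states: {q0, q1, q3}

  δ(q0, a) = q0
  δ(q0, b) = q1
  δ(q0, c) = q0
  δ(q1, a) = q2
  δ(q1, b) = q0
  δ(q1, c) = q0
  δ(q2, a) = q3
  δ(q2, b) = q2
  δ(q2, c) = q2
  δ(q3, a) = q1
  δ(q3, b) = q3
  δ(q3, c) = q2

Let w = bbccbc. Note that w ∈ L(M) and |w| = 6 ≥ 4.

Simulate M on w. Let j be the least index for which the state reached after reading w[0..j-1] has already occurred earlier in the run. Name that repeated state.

State sequence: q0 -b-> q1 -b-> q0 -c-> q0 -c-> q0 -b-> q1 -c-> q0
First repeat at step 2: q0 was already visited.

The earliest repeat is at step j = 2: M is in q0, which it already visited at step i = 0.

q0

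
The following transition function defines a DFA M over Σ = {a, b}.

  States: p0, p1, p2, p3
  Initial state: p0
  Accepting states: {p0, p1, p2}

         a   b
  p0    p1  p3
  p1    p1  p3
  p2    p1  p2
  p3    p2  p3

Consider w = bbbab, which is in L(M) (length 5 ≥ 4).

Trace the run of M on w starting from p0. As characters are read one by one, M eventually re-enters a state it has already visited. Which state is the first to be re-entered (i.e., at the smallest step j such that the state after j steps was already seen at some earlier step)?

Run of M on w = b b b a b:
  step 0: p0  (start)
  step 1: p3  (read b: p0→p3)
  step 2: p3  (read b: p3→p3)   ← first repeat (p3 seen earlier)
  step 3: p3  (read b: p3→p3)
  step 4: p2  (read a: p3→p2)
  step 5: p2  (read b: p2→p2)

The earliest repeat is at step j = 2: M is in p3, which it already visited at step i = 1.
With |Q| = 4, pigeonhole forces a state repeat no later than step 4; the substring read between the first and second visits to that state can be pumped.

p3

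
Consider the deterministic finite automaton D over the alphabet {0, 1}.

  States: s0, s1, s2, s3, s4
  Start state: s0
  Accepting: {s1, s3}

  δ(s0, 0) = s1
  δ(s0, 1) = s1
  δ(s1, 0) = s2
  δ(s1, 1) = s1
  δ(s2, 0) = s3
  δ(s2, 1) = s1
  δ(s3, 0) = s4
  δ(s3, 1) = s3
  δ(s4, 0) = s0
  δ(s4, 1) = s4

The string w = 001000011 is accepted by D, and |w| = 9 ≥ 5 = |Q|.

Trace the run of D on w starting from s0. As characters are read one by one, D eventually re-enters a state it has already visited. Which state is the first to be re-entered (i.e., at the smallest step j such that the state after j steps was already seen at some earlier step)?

State sequence: s0 -0-> s1 -0-> s2 -1-> s1 -0-> s2 -0-> s3 -0-> s4 -0-> s0 -1-> s1 -1-> s1
First repeat at step 3: s1 was already visited.

The earliest repeat is at step j = 3: D is in s1, which it already visited at step i = 1.
The DFA has 5 states, so the proof of the pumping lemma guarantees a repeated state among the first 5+1 visited; the segment between the two visits is the pumpable y.

s1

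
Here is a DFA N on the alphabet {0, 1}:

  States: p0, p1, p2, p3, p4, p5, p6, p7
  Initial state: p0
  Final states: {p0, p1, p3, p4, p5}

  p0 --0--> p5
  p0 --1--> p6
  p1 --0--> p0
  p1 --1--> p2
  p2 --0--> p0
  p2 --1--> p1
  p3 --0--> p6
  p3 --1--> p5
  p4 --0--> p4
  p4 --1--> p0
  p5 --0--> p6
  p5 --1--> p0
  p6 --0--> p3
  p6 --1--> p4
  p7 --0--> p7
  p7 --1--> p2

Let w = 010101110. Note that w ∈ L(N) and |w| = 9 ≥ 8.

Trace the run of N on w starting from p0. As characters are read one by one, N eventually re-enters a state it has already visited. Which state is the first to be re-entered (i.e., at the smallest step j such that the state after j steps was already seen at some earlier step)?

p0

State sequence: p0 -0-> p5 -1-> p0 -0-> p5 -1-> p0 -0-> p5 -1-> p0 -1-> p6 -1-> p4 -0-> p4
First repeat at step 2: p0 was already visited.

The earliest repeat is at step j = 2: N is in p0, which it already visited at step i = 0.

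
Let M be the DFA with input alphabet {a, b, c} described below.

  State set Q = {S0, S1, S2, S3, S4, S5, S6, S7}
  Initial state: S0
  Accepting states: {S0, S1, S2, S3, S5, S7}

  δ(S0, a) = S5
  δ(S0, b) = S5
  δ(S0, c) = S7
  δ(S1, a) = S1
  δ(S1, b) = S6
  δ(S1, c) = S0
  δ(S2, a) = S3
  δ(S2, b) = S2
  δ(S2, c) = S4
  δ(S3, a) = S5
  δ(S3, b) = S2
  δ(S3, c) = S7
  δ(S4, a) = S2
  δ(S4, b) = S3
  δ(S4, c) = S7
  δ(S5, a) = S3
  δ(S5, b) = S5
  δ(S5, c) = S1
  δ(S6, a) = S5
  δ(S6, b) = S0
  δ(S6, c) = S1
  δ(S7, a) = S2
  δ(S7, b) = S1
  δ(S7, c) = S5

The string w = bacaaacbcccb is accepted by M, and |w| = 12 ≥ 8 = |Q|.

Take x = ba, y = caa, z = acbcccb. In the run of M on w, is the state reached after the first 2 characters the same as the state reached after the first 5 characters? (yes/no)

yes

State sequence: S0 -b-> S5 -a-> S3 -c-> S7 -a-> S2 -a-> S3

After x (step 2): S3. After xy (step 5): S3.
They match, so y = caa drives M around a cycle from S3 back to itself; pumping y any number of times keeps M in S3 before reading z, and xyⁱz ∈ L(M) for every i ≥ 0.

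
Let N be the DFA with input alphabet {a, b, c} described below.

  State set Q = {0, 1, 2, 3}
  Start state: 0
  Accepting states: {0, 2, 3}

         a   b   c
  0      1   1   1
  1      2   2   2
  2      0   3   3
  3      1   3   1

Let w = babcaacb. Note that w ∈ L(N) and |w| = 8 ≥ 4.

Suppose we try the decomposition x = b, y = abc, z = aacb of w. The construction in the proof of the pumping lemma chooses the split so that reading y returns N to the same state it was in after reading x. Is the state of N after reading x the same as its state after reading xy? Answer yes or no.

yes

Run of N on the first 4 characters of w = b a b c:
  step 0: 0  (start)
  step 1: 1  (read b: 0→1)
  step 2: 2  (read a: 1→2)
  step 3: 3  (read b: 2→3)
  step 4: 1  (read c: 3→1)

After x (step 1): 1. After xy (step 4): 1.
They match, so y = abc drives N around a cycle from 1 back to itself; pumping y any number of times keeps N in 1 before reading z, and xyⁱz ∈ L(N) for every i ≥ 0.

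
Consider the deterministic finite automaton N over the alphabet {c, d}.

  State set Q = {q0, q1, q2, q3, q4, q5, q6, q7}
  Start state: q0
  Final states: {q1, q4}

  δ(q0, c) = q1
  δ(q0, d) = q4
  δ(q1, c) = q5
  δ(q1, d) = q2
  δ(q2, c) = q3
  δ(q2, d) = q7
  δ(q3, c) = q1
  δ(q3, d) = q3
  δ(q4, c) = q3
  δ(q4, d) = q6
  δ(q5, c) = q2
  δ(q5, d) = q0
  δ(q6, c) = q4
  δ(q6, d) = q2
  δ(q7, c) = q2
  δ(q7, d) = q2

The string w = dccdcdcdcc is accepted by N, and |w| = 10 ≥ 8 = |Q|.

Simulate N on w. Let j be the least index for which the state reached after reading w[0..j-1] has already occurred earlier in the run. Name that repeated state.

q3

State sequence: q0 -d-> q4 -c-> q3 -c-> q1 -d-> q2 -c-> q3 -d-> q3 -c-> q1 -d-> q2 -c-> q3 -c-> q1
First repeat at step 5: q3 was already visited.

The earliest repeat is at step j = 5: N is in q3, which it already visited at step i = 2.
Pumping length from the standard proof: p = 8 (the number of states). The repeated state found above gives |xy| = j ≤ 8 and |y| = j − i ≥ 1.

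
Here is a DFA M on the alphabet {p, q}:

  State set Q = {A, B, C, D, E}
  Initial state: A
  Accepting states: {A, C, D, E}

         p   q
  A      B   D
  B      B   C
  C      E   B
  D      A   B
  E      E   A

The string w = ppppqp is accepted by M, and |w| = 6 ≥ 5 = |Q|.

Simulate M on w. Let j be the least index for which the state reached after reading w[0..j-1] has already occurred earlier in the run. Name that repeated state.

B

Run of M on w = p p p p q p:
  step 0: A  (start)
  step 1: B  (read p: A→B)
  step 2: B  (read p: B→B)   ← first repeat (B seen earlier)
  step 3: B  (read p: B→B)
  step 4: B  (read p: B→B)
  step 5: C  (read q: B→C)
  step 6: E  (read p: C→E)

The earliest repeat is at step j = 2: M is in B, which it already visited at step i = 1.
Pumping length from the standard proof: p = 5 (the number of states). The repeated state found above gives |xy| = j ≤ 5 and |y| = j − i ≥ 1.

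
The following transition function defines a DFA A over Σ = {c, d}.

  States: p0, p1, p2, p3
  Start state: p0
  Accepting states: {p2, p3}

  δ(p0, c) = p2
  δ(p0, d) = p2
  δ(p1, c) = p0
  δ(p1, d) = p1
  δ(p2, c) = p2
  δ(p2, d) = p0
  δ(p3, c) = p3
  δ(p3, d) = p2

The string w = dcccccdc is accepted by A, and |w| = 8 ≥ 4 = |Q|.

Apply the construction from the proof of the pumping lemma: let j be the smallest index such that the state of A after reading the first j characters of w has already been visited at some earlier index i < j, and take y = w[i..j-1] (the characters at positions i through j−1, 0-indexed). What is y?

c

State sequence: p0 -d-> p2 -c-> p2 -c-> p2 -c-> p2 -c-> p2 -c-> p2 -d-> p0 -c-> p2
First repeat at step 2: p2 was already visited.

So i = 1, j = 2, giving x = w[0:1] = d, y = w[1:2] = c, z = w[2:8] = ccccdc.
Check: |xy| = 2 ≤ 4 and |y| = 1 ≥ 1. Reading y takes A from p2 back to p2, so every xyⁱz is accepted.
Since A has 4 states, any run of length ≥ 4 visits 4+1 states, so by pigeonhole some state repeats within the first 4 steps — that repeat gives the pumpable loop.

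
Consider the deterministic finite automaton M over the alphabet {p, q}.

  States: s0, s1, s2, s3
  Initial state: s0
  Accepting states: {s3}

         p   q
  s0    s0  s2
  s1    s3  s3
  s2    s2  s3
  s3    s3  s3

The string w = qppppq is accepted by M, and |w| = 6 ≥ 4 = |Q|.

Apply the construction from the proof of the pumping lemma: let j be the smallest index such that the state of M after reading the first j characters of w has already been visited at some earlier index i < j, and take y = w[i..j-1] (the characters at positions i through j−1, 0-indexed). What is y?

Run of M on w = q p p p p q:
  step 0: s0  (start)
  step 1: s2  (read q: s0→s2)
  step 2: s2  (read p: s2→s2)   ← first repeat (s2 seen earlier)
  step 3: s2  (read p: s2→s2)
  step 4: s2  (read p: s2→s2)
  step 5: s2  (read p: s2→s2)
  step 6: s3  (read q: s2→s3)

So i = 1, j = 2, giving x = w[0:1] = q, y = w[1:2] = p, z = w[2:6] = pppq.
Check: |xy| = 2 ≤ 4 and |y| = 1 ≥ 1. Reading y takes M from s2 back to s2, so every xyⁱz is accepted.

p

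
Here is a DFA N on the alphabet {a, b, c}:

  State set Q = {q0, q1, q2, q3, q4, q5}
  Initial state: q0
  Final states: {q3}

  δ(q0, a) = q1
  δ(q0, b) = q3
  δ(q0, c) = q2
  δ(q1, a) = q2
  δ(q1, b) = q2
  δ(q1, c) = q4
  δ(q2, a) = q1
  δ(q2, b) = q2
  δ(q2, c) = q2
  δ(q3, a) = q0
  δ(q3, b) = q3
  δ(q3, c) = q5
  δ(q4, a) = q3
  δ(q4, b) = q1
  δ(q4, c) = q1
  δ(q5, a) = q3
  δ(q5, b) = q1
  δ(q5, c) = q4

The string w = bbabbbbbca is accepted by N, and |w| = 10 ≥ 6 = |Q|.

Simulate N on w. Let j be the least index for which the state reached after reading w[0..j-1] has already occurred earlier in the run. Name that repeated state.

q3

State sequence: q0 -b-> q3 -b-> q3 -a-> q0 -b-> q3 -b-> q3 -b-> q3 -b-> q3 -b-> q3 -c-> q5 -a-> q3
First repeat at step 2: q3 was already visited.

The earliest repeat is at step j = 2: N is in q3, which it already visited at step i = 1.
The DFA has 6 states, so the proof of the pumping lemma guarantees a repeated state among the first 6+1 visited; the segment between the two visits is the pumpable y.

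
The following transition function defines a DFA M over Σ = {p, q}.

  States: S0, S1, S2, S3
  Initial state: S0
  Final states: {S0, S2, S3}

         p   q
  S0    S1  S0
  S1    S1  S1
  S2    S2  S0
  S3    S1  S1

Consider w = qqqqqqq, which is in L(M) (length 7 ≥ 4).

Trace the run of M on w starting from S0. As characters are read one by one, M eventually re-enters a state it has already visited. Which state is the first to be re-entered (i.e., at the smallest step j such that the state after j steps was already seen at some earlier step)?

S0

Run of M on w = q q q q q q q:
  step 0: S0  (start)
  step 1: S0  (read q: S0→S0)   ← first repeat (S0 seen earlier)
  step 2: S0  (read q: S0→S0)
  step 3: S0  (read q: S0→S0)
  step 4: S0  (read q: S0→S0)
  step 5: S0  (read q: S0→S0)
  step 6: S0  (read q: S0→S0)
  step 7: S0  (read q: S0→S0)

The earliest repeat is at step j = 1: M is in S0, which it already visited at step i = 0.
Since M has 4 states, any run of length ≥ 4 visits 4+1 states, so by pigeonhole some state repeats within the first 4 steps — that repeat gives the pumpable loop.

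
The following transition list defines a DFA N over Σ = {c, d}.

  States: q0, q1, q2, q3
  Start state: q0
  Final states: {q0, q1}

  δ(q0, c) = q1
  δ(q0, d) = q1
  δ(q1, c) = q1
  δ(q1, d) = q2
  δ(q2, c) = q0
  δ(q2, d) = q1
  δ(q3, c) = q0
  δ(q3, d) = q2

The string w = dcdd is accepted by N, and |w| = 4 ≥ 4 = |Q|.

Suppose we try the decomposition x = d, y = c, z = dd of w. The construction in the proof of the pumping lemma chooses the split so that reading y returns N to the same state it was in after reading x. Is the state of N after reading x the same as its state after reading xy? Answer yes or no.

yes

Run of N on the first 2 characters of w = d c:
  step 0: q0  (start)
  step 1: q1  (read d: q0→q1)
  step 2: q1  (read c: q1→q1)

After x (step 1): q1. After xy (step 2): q1.
They match, so y = c drives N around a cycle from q1 back to itself; pumping y any number of times keeps N in q1 before reading z, and xyⁱz ∈ L(N) for every i ≥ 0.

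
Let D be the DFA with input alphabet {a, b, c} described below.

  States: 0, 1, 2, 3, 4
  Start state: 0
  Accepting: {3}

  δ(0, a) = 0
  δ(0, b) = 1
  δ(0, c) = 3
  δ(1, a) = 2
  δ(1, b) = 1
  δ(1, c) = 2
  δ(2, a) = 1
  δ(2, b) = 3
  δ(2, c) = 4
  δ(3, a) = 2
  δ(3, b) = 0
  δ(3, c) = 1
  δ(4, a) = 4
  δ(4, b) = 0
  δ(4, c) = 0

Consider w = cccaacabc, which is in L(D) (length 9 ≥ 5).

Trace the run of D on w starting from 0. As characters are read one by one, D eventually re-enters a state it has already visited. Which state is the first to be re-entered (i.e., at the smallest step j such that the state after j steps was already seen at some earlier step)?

State sequence: 0 -c-> 3 -c-> 1 -c-> 2 -a-> 1 -a-> 2 -c-> 4 -a-> 4 -b-> 0 -c-> 3
First repeat at step 4: 1 was already visited.

The earliest repeat is at step j = 4: D is in 1, which it already visited at step i = 2.
The DFA has 5 states, so the proof of the pumping lemma guarantees a repeated state among the first 5+1 visited; the segment between the two visits is the pumpable y.

1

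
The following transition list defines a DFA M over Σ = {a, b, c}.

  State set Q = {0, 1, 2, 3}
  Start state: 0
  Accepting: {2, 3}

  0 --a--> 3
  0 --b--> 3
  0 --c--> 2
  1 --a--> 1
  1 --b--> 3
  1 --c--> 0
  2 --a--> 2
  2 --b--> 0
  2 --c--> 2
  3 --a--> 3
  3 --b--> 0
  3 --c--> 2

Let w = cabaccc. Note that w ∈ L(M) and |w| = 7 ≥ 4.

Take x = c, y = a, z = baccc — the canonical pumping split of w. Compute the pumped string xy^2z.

xy^2z = c·a·a·baccc = caabaccc.
Reading y = a takes M from 2 back to 2, so after x·y·y the machine is still in 2, and z then leads to the accepting state 2. Hence caabaccc ∈ L(M).

caabaccc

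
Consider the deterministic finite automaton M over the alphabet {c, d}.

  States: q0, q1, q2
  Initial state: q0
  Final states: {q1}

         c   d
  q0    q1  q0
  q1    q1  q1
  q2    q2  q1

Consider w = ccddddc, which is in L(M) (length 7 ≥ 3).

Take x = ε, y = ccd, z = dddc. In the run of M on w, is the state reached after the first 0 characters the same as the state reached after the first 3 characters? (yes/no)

no

Run of M on the first 3 characters of w = c c d:
  step 0: q0  (start)
  step 1: q1  (read c: q0→q1)
  step 2: q1  (read c: q1→q1)
  step 3: q1  (read d: q1→q1)

After x (step 0): q0. After xy (step 3): q1.
They differ (q0 ≠ q1), so y is not a cycle from the state after x; this split is not the one the pumping-lemma construction produces, and pumping y need not keep the string in L(M).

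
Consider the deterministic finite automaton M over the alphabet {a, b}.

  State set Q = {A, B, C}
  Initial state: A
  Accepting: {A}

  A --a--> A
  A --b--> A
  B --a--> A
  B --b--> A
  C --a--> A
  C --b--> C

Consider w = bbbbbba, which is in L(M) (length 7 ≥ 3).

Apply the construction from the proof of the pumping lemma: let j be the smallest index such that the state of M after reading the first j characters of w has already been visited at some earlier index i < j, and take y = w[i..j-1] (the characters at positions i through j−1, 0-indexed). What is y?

State sequence: A -b-> A -b-> A -b-> A -b-> A -b-> A -b-> A -a-> A
First repeat at step 1: A was already visited.

So i = 0, j = 1, giving x = w[0:0] = ε, y = w[0:1] = b, z = w[1:7] = bbbbba.
Check: |xy| = 1 ≤ 3 and |y| = 1 ≥ 1. Reading y takes M from A back to A, so every xyⁱz is accepted.
Since M has 3 states, any run of length ≥ 3 visits 3+1 states, so by pigeonhole some state repeats within the first 3 steps — that repeat gives the pumpable loop.

b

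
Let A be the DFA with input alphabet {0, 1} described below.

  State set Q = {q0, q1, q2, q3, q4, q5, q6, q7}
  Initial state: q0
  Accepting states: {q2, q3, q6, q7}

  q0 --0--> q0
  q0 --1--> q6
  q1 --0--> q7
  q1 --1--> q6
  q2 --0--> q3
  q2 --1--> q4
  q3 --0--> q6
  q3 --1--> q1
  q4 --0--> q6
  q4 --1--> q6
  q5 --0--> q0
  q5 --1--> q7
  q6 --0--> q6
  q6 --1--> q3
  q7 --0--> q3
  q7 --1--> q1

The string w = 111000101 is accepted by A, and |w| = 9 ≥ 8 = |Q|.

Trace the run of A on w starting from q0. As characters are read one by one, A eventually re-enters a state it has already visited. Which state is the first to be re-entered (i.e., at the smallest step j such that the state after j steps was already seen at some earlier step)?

q3

Run of A on w = 1 1 1 0 0 0 1 0 1:
  step 0: q0  (start)
  step 1: q6  (read 1: q0→q6)
  step 2: q3  (read 1: q6→q3)
  step 3: q1  (read 1: q3→q1)
  step 4: q7  (read 0: q1→q7)
  step 5: q3  (read 0: q7→q3)   ← first repeat (q3 seen earlier)
  step 6: q6  (read 0: q3→q6)
  step 7: q3  (read 1: q6→q3)
  step 8: q6  (read 0: q3→q6)
  step 9: q3  (read 1: q6→q3)

The earliest repeat is at step j = 5: A is in q3, which it already visited at step i = 2.
With |Q| = 8, pigeonhole forces a state repeat no later than step 8; the substring read between the first and second visits to that state can be pumped.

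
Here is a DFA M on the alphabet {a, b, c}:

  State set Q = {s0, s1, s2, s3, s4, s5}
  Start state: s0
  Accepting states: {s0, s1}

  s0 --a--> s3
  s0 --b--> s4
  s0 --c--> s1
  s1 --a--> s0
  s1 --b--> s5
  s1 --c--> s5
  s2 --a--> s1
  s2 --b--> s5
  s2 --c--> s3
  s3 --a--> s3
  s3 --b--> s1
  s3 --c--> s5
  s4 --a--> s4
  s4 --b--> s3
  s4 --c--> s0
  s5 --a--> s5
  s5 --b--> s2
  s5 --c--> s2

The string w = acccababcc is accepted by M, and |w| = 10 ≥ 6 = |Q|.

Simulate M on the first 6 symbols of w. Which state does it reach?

State sequence: s0 -a-> s3 -c-> s5 -c-> s2 -c-> s3 -a-> s3 -b-> s1

After reading 6 characters, M is in state s1.
(This kind of state-tracing is the core of the pumping-lemma construction: with 6 states, pigeonhole forces a repeat within the first 6 steps.)

s1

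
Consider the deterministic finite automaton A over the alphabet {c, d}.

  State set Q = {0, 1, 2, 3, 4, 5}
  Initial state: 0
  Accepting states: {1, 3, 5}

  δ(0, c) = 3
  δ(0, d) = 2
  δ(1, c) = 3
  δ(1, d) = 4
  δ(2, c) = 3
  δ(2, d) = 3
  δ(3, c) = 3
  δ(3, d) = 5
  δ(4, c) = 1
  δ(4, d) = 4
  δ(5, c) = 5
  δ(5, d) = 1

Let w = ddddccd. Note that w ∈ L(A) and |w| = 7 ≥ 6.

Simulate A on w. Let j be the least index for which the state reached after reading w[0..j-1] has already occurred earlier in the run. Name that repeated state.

State sequence: 0 -d-> 2 -d-> 3 -d-> 5 -d-> 1 -c-> 3 -c-> 3 -d-> 5
First repeat at step 5: 3 was already visited.

The earliest repeat is at step j = 5: A is in 3, which it already visited at step i = 2.

3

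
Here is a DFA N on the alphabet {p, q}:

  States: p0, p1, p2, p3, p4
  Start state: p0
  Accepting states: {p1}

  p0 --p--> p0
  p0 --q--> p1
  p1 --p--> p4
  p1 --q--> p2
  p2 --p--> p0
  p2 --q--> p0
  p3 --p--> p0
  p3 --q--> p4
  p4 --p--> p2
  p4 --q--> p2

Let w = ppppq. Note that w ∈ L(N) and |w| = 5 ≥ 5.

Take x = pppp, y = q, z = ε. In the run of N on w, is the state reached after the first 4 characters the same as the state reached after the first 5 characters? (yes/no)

State sequence: p0 -p-> p0 -p-> p0 -p-> p0 -p-> p0 -q-> p1

After x (step 4): p0. After xy (step 5): p1.
They differ (p0 ≠ p1), so y is not a cycle from the state after x; this split is not the one the pumping-lemma construction produces, and pumping y need not keep the string in L(N).

no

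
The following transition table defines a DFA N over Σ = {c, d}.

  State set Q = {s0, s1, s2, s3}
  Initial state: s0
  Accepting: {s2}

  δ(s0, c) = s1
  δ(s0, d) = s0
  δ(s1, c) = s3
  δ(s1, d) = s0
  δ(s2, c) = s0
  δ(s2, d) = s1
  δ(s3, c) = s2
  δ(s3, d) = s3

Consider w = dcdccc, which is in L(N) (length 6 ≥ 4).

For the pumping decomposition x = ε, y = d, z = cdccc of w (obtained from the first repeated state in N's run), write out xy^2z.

ddcdccc

xy^2z = ε·d·d·cdccc = ddcdccc.
Reading y = d takes N from s0 back to s0, so after x·y·y the machine is still in s0, and z then leads to the accepting state s2. Hence ddcdccc ∈ L(N).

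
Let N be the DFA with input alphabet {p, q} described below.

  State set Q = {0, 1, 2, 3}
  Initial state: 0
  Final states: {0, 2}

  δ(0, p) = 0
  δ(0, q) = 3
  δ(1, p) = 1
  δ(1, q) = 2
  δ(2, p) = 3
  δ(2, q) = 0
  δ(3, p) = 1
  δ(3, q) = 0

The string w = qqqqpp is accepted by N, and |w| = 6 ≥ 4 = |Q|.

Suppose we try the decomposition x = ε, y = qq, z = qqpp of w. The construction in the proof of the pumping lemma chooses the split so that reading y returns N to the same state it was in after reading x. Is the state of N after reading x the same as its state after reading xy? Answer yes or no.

State sequence: 0 -q-> 3 -q-> 0

After x (step 0): 0. After xy (step 2): 0.
They match, so y = qq drives N around a cycle from 0 back to itself; pumping y any number of times keeps N in 0 before reading z, and xyⁱz ∈ L(N) for every i ≥ 0.

yes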